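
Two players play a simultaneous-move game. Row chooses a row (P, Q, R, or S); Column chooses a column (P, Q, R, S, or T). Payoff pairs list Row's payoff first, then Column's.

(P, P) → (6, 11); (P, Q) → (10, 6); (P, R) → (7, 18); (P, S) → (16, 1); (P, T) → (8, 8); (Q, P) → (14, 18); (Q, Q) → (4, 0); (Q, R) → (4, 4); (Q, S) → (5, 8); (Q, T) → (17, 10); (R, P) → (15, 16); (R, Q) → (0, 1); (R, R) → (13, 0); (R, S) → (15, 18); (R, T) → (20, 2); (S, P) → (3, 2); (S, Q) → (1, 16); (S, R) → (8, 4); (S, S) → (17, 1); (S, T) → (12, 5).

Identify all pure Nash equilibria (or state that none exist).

Find each player's best response to every opponent strategy; NE are the intersections.
Row's best responses — vs P: R (payoff 15); vs Q: P (payoff 10); vs R: R (payoff 13); vs S: S (payoff 17); vs T: R (payoff 20).
Column's best responses — vs P: R (payoff 18); vs Q: P (payoff 18); vs R: S (payoff 18); vs S: Q (payoff 16).
No cell has both players best-responding. For instance, Row's best reply to T is R, but against R Column prefers S over T.

No pure-strategy Nash equilibrium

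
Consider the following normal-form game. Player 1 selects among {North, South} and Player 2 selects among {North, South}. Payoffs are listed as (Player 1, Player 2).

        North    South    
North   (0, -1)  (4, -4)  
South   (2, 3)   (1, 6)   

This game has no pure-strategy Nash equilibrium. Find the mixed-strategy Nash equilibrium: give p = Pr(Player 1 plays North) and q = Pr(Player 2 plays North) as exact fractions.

Each player's mixing probability is pinned down by making the *other* player indifferent.
Player 2 indifferent between North and South: p·(-1) + (1−p)·3 = p·(-4) + (1−p)·6 ⟹ 3 + (-4)p = 6 + (-10)p ⟹ p = 1/2.
Player 1 indifferent between North and South: q·0 + (1−q)·4 = q·2 + (1−q)·1 ⟹ 4 + (-4)q = 1 + 1q ⟹ q = 3/5.

p = 1/2, q = 3/5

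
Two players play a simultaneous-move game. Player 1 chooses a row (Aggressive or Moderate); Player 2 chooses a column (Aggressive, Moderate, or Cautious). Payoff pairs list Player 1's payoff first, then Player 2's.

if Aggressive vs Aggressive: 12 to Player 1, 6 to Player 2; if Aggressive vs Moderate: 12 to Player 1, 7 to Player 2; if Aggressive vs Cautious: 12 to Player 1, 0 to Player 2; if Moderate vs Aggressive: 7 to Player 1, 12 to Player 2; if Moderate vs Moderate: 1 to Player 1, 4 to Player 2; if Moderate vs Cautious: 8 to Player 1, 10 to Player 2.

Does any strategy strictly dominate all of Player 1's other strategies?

Aggressive

A strategy is strictly dominant if it gives Player 1 a strictly higher payoff than every other strategy, against every choice by the opponent.
Aggressive strictly dominates: vs Aggressive: 12 > 7; vs Moderate: 12 > 1; vs Cautious: 12 > 8.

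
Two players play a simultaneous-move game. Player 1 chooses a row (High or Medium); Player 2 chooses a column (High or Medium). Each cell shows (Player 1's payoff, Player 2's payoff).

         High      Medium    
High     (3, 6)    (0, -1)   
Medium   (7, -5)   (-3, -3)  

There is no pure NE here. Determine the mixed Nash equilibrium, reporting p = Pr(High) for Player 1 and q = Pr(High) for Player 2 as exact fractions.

Each player's mixing probability is pinned down by making the *other* player indifferent.
Player 2 indifferent between High and Medium: p·6 + (1−p)·(-5) = p·(-1) + (1−p)·(-3) ⟹ (-5) + 11p = (-3) + 2p ⟹ p = 2/9.
Player 1 indifferent between High and Medium: q·3 + (1−q)·0 = q·7 + (1−q)·(-3) ⟹ 0 + 3q = (-3) + 10q ⟹ q = 3/7.

p = 2/9, q = 3/7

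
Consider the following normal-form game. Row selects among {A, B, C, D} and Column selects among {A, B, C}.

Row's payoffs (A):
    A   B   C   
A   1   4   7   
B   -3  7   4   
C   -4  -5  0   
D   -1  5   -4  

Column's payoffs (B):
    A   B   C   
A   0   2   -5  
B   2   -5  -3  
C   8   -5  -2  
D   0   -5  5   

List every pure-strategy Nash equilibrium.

No pure-strategy Nash equilibrium

A profile is a Nash equilibrium when each player is best-responding to the other.
Row's best responses — vs A: A (payoff 1); vs B: B (payoff 7); vs C: A (payoff 7).
Column's best responses — vs A: B (payoff 2); vs B: A (payoff 2); vs C: A (payoff 8); vs D: C (payoff 5).
No cell has both players best-responding. For instance, Row's best reply to B is B, but against B Column prefers A over B.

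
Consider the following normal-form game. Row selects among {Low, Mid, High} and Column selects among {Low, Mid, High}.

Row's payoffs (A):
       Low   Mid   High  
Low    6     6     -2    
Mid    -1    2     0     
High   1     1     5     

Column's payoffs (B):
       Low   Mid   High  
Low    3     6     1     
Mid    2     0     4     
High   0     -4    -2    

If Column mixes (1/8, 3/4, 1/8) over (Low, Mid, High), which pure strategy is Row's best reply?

Low

Compute Row's expected payoff from each pure strategy against the given mix.
Low: (1/8)·6 + (3/4)·6 + (1/8)·(-2) = 5
Mid: (1/8)·(-1) + (3/4)·2 + (1/8)·0 = 11/8
High: (1/8)·1 + (3/4)·1 + (1/8)·5 = 3/2
Highest expected payoff is 5, from Low.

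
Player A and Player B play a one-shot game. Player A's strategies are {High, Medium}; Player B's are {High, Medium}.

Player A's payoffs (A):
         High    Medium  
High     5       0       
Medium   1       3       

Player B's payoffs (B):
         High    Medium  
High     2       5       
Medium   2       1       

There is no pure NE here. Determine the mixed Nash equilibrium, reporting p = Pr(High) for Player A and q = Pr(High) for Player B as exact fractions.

p = 1/4, q = 3/7

Each player's mixing probability is pinned down by making the *other* player indifferent.
Player B indifferent between High and Medium: p·2 + (1−p)·2 = p·5 + (1−p)·1 ⟹ 2 + 0p = 1 + 4p ⟹ p = 1/4.
Player A indifferent between High and Medium: q·5 + (1−q)·0 = q·1 + (1−q)·3 ⟹ 0 + 5q = 3 + (-2)q ⟹ q = 3/7.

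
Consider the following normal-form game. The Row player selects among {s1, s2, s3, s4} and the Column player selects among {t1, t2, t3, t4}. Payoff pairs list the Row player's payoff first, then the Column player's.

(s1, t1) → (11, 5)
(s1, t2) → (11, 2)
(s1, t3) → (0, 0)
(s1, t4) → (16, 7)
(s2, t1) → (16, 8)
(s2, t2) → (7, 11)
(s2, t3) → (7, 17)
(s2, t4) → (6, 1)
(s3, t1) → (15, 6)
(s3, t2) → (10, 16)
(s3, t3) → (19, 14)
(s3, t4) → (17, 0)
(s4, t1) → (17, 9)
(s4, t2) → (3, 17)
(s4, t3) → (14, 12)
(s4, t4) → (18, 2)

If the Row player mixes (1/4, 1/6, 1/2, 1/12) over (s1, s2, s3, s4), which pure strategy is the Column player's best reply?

Compute the Column player's expected payoff from each pure strategy against the given mix.
t1: (1/4)·5 + (1/6)·8 + (1/2)·6 + (1/12)·9 = 19/3
t2: (1/4)·2 + (1/6)·11 + (1/2)·16 + (1/12)·17 = 47/4
t3: (1/4)·0 + (1/6)·17 + (1/2)·14 + (1/12)·12 = 65/6
t4: (1/4)·7 + (1/6)·1 + (1/2)·0 + (1/12)·2 = 25/12
Highest expected payoff is 47/4, from t2.

t2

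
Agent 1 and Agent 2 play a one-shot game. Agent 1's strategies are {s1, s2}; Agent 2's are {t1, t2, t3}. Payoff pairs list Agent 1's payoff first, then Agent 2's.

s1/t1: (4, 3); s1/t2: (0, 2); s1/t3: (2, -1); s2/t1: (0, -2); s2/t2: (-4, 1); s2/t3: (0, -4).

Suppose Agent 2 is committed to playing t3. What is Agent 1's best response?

s1

With Agent 2 fixed at t3, Agent 1's payoffs are: s1 → 2, s2 → 0.
The maximum is 2, achieved by s1.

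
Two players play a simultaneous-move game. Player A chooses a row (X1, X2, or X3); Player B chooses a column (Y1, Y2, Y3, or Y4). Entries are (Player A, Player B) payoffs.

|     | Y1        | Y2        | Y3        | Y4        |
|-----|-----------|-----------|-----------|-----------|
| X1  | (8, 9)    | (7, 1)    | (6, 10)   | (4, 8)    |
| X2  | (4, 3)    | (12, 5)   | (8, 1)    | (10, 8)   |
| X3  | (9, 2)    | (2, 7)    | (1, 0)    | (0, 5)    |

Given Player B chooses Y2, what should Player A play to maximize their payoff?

X2

With Player B fixed at Y2, Player A's payoffs are: X1 → 7, X2 → 12, X3 → 2.
The maximum is 12, achieved by X2.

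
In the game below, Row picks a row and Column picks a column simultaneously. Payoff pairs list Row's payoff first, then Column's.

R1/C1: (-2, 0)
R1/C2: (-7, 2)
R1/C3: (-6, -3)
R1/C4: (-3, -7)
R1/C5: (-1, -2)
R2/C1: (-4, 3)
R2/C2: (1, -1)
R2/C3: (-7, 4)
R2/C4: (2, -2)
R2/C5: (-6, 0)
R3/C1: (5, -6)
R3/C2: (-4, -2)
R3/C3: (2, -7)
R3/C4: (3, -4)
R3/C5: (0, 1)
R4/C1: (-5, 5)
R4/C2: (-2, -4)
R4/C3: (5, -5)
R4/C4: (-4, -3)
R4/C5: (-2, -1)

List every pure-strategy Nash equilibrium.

(R3, C5)

Find each player's best response to every opponent strategy; NE are the intersections.
Row's best responses — vs C1: R3 (payoff 5); vs C2: R2 (payoff 1); vs C3: R4 (payoff 5); vs C4: R3 (payoff 3); vs C5: R3 (payoff 0).
Column's best responses — vs R1: C2 (payoff 2); vs R2: C3 (payoff 4); vs R3: C5 (payoff 1); vs R4: C1 (payoff 5).
The only mutual best response is (R3, C5); neither player gains by switching there.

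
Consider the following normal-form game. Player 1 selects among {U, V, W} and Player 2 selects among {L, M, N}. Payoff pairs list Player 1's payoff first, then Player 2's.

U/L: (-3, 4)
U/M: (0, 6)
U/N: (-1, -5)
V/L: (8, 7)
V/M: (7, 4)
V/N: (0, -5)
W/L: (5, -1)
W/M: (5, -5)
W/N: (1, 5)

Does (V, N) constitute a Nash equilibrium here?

No

Holding Player 2 at N: Player 1 gets 0 from V but could get 1 by switching to W. Player 1 has a profitable deviation.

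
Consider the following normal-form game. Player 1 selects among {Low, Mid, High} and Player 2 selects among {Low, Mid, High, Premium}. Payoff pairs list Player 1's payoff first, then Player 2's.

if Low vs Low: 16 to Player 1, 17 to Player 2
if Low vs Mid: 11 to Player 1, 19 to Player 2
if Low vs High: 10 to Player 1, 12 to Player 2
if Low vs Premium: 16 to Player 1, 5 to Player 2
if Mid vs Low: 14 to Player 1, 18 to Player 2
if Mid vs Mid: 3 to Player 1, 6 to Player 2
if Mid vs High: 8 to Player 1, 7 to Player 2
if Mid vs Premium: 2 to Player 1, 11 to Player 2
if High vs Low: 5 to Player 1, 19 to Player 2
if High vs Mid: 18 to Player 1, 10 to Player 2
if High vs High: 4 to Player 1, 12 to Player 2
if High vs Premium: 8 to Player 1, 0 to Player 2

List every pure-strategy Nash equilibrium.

Find each player's best response to every opponent strategy; NE are the intersections.
Player 1's best responses — vs Low: Low (payoff 16); vs Mid: High (payoff 18); vs High: Low (payoff 10); vs Premium: Low (payoff 16).
Player 2's best responses — vs Low: Mid (payoff 19); vs Mid: Low (payoff 18); vs High: Low (payoff 19).
No cell has both players best-responding. For instance, Player 1's best reply to Mid is High, but against High Player 2 prefers Low over Mid.

There is no pure-strategy Nash equilibrium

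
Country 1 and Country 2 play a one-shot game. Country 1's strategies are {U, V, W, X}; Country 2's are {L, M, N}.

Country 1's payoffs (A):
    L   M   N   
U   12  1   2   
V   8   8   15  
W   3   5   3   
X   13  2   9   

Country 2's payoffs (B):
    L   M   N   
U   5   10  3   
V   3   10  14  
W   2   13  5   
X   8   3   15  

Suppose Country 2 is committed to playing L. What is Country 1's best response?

With Country 2 fixed at L, Country 1's payoffs are: U → 12, V → 8, W → 3, X → 13.
The maximum is 13, achieved by X.

X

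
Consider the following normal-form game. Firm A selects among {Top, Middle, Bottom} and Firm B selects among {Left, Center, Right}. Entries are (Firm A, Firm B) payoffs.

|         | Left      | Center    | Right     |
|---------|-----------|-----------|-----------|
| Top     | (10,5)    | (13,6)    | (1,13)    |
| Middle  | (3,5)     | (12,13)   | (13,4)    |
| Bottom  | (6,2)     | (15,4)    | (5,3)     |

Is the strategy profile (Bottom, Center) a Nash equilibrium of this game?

Yes

Holding Firm B at Center: Firm A gets 15 from Bottom, versus 13 from Top, 12 from Middle. No profitable deviation for Firm A.
Holding Firm A at Bottom: Firm B gets 4 from Center, versus 2 from Left, 3 from Right. No profitable deviation for Firm B either.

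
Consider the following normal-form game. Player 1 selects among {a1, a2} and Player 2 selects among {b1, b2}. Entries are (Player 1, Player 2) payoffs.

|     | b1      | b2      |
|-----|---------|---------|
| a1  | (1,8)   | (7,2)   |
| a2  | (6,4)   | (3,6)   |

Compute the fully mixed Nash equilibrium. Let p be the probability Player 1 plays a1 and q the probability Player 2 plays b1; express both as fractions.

In a mixed NE each player is indifferent between their pure strategies, so the opponent's mix sets the indifference.
Player 2 indifferent between b1 and b2: p·8 + (1−p)·4 = p·2 + (1−p)·6 ⟹ 4 + 4p = 6 + (-4)p ⟹ p = 1/4.
Player 1 indifferent between a1 and a2: q·1 + (1−q)·7 = q·6 + (1−q)·3 ⟹ 7 + (-6)q = 3 + 3q ⟹ q = 4/9.

p = 1/4, q = 4/9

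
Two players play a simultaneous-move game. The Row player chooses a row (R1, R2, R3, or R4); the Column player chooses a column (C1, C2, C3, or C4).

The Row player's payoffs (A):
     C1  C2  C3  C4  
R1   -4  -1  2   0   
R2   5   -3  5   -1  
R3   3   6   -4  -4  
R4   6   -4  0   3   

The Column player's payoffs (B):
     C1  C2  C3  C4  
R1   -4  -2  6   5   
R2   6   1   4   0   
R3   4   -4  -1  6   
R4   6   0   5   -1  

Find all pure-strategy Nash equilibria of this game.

A profile is a Nash equilibrium when each player is best-responding to the other.
The Row player's best responses — vs C1: R4 (payoff 6); vs C2: R3 (payoff 6); vs C3: R2 (payoff 5); vs C4: R4 (payoff 3).
The Column player's best responses — vs R1: C3 (payoff 6); vs R2: C1 (payoff 6); vs R3: C4 (payoff 6); vs R4: C1 (payoff 6).
The only mutual best response is (R4, C1); neither player gains by switching there.

(R4, C1)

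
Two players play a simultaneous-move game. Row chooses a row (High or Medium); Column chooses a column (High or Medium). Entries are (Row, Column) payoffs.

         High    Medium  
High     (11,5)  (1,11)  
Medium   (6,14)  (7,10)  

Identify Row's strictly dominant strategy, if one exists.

None

Check whether one of Row's strategies beats all alternatives regardless of what the opponent does.
High is not dominant: against Medium, Medium gives 7 > 1.
Medium is not dominant: against High, High gives 11 > 6.
No single strategy is best against every opponent action.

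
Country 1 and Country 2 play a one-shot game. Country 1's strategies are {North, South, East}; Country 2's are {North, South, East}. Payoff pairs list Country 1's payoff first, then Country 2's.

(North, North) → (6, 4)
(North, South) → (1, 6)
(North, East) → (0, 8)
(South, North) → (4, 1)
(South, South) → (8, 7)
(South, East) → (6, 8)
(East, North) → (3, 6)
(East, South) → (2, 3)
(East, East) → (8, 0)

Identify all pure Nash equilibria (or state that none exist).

Find each player's best response to every opponent strategy; NE are the intersections.
Country 1's best responses — vs North: North (payoff 6); vs South: South (payoff 8); vs East: East (payoff 8).
Country 2's best responses — vs North: East (payoff 8); vs South: East (payoff 8); vs East: North (payoff 6).
No cell has both players best-responding. For instance, Country 1's best reply to South is South, but against South Country 2 prefers East over South.

There is no pure-strategy Nash equilibrium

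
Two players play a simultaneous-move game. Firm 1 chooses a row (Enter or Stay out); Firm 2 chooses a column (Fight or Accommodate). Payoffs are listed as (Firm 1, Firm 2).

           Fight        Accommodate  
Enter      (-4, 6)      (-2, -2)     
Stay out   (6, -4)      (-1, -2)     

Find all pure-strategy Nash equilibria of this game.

Check mutual best responses: a cell is a NE iff neither player can gain by unilaterally deviating.
Firm 1's best responses — vs Fight: Stay out (payoff 6); vs Accommodate: Stay out (payoff -1).
Firm 2's best responses — vs Enter: Fight (payoff 6); vs Stay out: Accommodate (payoff -2).
The only mutual best response is (Stay out, Accommodate); neither player gains by switching there.

(Stay out, Accommodate)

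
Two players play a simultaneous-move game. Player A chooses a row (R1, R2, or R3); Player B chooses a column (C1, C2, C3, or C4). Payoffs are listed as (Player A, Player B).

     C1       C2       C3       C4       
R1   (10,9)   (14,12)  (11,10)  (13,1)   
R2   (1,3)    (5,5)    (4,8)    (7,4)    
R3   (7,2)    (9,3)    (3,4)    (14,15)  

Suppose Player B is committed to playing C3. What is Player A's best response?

R1

With Player B fixed at C3, Player A's payoffs are: R1 → 11, R2 → 4, R3 → 3.
The maximum is 11, achieved by R1.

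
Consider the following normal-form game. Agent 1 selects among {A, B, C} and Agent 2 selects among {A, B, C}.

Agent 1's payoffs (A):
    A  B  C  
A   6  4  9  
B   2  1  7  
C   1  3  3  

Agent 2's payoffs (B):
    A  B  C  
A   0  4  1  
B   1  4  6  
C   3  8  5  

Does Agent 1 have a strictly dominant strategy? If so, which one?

A

Check whether one of Agent 1's strategies beats all alternatives regardless of what the opponent does.
A strictly dominates: vs A: 6 > each of {2, 1}; vs B: 4 > each of {1, 3}; vs C: 9 > each of {7, 3}.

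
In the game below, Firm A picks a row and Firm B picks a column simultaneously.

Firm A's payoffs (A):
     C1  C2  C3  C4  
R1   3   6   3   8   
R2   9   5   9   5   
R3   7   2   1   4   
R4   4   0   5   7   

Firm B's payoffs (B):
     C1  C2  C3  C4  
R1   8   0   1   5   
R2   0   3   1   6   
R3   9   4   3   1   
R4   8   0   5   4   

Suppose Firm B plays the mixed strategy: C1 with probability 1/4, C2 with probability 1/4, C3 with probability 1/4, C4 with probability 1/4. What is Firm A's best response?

R2

Compute Firm A's expected payoff from each pure strategy against the given mix.
R1: (1/4)·3 + (1/4)·6 + (1/4)·3 + (1/4)·8 = 5
R2: (1/4)·9 + (1/4)·5 + (1/4)·9 + (1/4)·5 = 7
R3: (1/4)·7 + (1/4)·2 + (1/4)·1 + (1/4)·4 = 7/2
R4: (1/4)·4 + (1/4)·0 + (1/4)·5 + (1/4)·7 = 4
Highest expected payoff is 7, from R2.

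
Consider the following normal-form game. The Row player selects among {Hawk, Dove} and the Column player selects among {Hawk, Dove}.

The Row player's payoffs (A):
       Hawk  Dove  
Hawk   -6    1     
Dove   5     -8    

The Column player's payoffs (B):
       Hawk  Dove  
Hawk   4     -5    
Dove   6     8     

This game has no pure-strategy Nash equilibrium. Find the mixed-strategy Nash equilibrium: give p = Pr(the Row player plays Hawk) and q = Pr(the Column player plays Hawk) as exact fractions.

Each player's mixing probability is pinned down by making the *other* player indifferent.
The Column player indifferent between Hawk and Dove: p·4 + (1−p)·6 = p·(-5) + (1−p)·8 ⟹ 6 + (-2)p = 8 + (-13)p ⟹ p = 2/11.
The Row player indifferent between Hawk and Dove: q·(-6) + (1−q)·1 = q·5 + (1−q)·(-8) ⟹ 1 + (-7)q = (-8) + 13q ⟹ q = 9/20.

p = 2/11, q = 9/20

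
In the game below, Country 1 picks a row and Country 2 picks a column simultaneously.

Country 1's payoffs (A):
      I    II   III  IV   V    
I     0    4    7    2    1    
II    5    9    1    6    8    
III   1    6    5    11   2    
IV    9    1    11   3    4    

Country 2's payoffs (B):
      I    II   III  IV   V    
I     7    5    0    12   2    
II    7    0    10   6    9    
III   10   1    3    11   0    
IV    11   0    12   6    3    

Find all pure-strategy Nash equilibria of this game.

A profile is a Nash equilibrium when each player is best-responding to the other.
Country 1's best responses — vs I: IV (payoff 9); vs II: II (payoff 9); vs III: IV (payoff 11); vs IV: III (payoff 11); vs V: II (payoff 8).
Country 2's best responses — vs I: IV (payoff 12); vs II: III (payoff 10); vs III: IV (payoff 11); vs IV: III (payoff 12).
Mutual best responses occur at (III, IV) and (IV, III); at each, neither player gains by switching.

(III, IV) and (IV, III)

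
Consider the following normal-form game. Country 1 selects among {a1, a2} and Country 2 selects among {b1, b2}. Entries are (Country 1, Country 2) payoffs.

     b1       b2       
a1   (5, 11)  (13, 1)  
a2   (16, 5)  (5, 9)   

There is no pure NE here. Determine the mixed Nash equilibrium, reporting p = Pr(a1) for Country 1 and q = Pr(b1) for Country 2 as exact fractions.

p = 2/7, q = 8/19

Each player's mixing probability is pinned down by making the *other* player indifferent.
Country 2 indifferent between b1 and b2: p·11 + (1−p)·5 = p·1 + (1−p)·9 ⟹ 5 + 6p = 9 + (-8)p ⟹ p = 2/7.
Country 1 indifferent between a1 and a2: q·5 + (1−q)·13 = q·16 + (1−q)·5 ⟹ 13 + (-8)q = 5 + 11q ⟹ q = 8/19.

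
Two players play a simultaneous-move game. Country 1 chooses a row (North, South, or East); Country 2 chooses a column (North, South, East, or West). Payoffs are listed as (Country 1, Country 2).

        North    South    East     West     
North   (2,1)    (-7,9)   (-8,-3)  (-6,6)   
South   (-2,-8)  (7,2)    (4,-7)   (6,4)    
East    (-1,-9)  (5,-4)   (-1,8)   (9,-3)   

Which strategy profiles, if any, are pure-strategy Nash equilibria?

Find each player's best response to every opponent strategy; NE are the intersections.
Country 1's best responses — vs North: North (payoff 2); vs South: South (payoff 7); vs East: South (payoff 4); vs West: East (payoff 9).
Country 2's best responses — vs North: South (payoff 9); vs South: West (payoff 4); vs East: East (payoff 8).
No cell has both players best-responding. For instance, Country 1's best reply to South is South, but against South Country 2 prefers West over South.

There is no pure-strategy Nash equilibrium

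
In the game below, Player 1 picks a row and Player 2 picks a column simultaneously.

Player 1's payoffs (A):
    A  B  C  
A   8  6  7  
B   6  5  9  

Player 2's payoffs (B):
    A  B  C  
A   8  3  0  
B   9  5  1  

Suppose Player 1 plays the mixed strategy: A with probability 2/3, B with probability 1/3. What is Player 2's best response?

Player 2's best reply maximizes expected payoff against the mix.
A: (2/3)·8 + (1/3)·9 = 25/3
B: (2/3)·3 + (1/3)·5 = 11/3
C: (2/3)·0 + (1/3)·1 = 1/3
Highest expected payoff is 25/3, from A.

A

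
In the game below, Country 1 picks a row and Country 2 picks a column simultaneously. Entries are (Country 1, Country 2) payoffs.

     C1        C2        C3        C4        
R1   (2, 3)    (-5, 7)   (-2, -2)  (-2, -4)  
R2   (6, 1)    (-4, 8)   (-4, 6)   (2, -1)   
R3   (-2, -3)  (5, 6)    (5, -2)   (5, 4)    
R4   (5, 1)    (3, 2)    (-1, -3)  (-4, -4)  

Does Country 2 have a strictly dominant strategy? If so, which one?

C2

A strategy is strictly dominant if it gives Country 2 a strictly higher payoff than every other strategy, against every choice by the opponent.
C2 strictly dominates: vs R1: 7 > each of {3, -2, -4}; vs R2: 8 > each of {1, 6, -1}; vs R3: 6 > each of {-3, -2, 4}; vs R4: 2 > each of {1, -3, -4}.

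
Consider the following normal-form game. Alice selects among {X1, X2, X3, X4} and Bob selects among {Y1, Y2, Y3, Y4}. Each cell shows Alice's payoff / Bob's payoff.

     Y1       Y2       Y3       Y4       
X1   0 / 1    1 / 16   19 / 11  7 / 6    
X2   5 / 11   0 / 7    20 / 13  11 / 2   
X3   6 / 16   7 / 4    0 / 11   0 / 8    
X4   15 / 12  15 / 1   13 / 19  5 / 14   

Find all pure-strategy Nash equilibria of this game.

(X2, Y3)

Find each player's best response to every opponent strategy; NE are the intersections.
Alice's best responses — vs Y1: X4 (payoff 15); vs Y2: X4 (payoff 15); vs Y3: X2 (payoff 20); vs Y4: X2 (payoff 11).
Bob's best responses — vs X1: Y2 (payoff 16); vs X2: Y3 (payoff 13); vs X3: Y1 (payoff 16); vs X4: Y3 (payoff 19).
The only mutual best response is (X2, Y3); neither player gains by switching there.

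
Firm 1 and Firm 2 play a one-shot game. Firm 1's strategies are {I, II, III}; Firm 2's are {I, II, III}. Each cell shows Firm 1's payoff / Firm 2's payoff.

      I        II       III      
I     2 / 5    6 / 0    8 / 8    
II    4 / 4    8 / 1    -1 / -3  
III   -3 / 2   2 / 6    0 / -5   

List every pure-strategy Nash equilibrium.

Find each player's best response to every opponent strategy; NE are the intersections.
Firm 1's best responses — vs I: II (payoff 4); vs II: II (payoff 8); vs III: I (payoff 8).
Firm 2's best responses — vs I: III (payoff 8); vs II: I (payoff 4); vs III: II (payoff 6).
Mutual best responses occur at (I, III) and (II, I); at each, neither player gains by switching.

(I, III) and (II, I)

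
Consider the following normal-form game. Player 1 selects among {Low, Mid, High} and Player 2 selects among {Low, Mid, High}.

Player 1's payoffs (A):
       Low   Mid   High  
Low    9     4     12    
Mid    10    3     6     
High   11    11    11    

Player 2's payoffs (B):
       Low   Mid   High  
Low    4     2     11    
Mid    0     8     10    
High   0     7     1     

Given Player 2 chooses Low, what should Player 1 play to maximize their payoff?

High

With Player 2 fixed at Low, Player 1's payoffs are: Low → 9, Mid → 10, High → 11.
The maximum is 11, achieved by High.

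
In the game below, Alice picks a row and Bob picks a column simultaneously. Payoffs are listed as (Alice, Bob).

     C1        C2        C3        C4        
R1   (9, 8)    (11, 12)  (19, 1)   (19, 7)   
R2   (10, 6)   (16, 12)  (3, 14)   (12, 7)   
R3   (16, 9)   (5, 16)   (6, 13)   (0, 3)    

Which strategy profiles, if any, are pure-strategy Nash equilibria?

A profile is a Nash equilibrium when each player is best-responding to the other.
Alice's best responses — vs C1: R3 (payoff 16); vs C2: R2 (payoff 16); vs C3: R1 (payoff 19); vs C4: R1 (payoff 19).
Bob's best responses — vs R1: C2 (payoff 12); vs R2: C3 (payoff 14); vs R3: C2 (payoff 16).
No cell has both players best-responding. For instance, Alice's best reply to C4 is R1, but against R1 Bob prefers C2 over C4.

No pure-strategy Nash equilibrium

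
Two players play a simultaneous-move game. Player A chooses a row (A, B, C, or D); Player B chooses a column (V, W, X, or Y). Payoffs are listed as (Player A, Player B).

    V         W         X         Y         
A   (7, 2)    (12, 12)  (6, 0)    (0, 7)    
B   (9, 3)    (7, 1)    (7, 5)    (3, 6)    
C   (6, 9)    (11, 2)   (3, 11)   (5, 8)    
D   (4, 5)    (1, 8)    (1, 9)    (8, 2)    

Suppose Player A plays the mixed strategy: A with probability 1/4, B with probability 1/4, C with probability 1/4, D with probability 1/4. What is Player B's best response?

Player B's best reply maximizes expected payoff against the mix.
V: (1/4)·2 + (1/4)·3 + (1/4)·9 + (1/4)·5 = 19/4
W: (1/4)·12 + (1/4)·1 + (1/4)·2 + (1/4)·8 = 23/4
X: (1/4)·0 + (1/4)·5 + (1/4)·11 + (1/4)·9 = 25/4
Y: (1/4)·7 + (1/4)·6 + (1/4)·8 + (1/4)·2 = 23/4
Highest expected payoff is 25/4, from X.

X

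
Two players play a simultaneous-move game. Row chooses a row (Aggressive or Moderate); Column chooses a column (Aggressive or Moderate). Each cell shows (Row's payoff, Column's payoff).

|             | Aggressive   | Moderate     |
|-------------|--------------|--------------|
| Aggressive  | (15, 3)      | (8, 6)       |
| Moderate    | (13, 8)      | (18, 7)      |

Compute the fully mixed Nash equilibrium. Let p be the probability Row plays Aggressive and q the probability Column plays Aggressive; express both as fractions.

In a mixed NE each player is indifferent between their pure strategies, so the opponent's mix sets the indifference.
Column indifferent between Aggressive and Moderate: p·3 + (1−p)·8 = p·6 + (1−p)·7 ⟹ 8 + (-5)p = 7 + (-1)p ⟹ p = 1/4.
Row indifferent between Aggressive and Moderate: q·15 + (1−q)·8 = q·13 + (1−q)·18 ⟹ 8 + 7q = 18 + (-5)q ⟹ q = 5/6.

p = 1/4, q = 5/6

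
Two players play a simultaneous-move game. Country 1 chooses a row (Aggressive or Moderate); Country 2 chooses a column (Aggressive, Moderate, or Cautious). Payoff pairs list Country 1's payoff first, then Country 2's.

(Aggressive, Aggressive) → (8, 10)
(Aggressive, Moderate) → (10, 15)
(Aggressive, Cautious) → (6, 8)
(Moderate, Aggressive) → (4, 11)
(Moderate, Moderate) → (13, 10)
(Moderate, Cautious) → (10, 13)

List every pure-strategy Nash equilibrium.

Find each player's best response to every opponent strategy; NE are the intersections.
Country 1's best responses — vs Aggressive: Aggressive (payoff 8); vs Moderate: Moderate (payoff 13); vs Cautious: Moderate (payoff 10).
Country 2's best responses — vs Aggressive: Moderate (payoff 15); vs Moderate: Cautious (payoff 13).
The only mutual best response is (Moderate, Cautious); neither player gains by switching there.

(Moderate, Cautious)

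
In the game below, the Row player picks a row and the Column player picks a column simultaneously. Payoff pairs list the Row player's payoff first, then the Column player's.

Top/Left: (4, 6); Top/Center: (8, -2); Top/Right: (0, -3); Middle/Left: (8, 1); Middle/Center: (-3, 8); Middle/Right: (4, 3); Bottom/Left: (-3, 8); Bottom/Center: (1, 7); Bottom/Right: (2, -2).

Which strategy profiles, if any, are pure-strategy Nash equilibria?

Check mutual best responses: a cell is a NE iff neither player can gain by unilaterally deviating.
The Row player's best responses — vs Left: Middle (payoff 8); vs Center: Top (payoff 8); vs Right: Middle (payoff 4).
The Column player's best responses — vs Top: Left (payoff 6); vs Middle: Center (payoff 8); vs Bottom: Left (payoff 8).
No cell has both players best-responding. For instance, the Row player's best reply to Right is Middle, but against Middle the Column player prefers Center over Right.

None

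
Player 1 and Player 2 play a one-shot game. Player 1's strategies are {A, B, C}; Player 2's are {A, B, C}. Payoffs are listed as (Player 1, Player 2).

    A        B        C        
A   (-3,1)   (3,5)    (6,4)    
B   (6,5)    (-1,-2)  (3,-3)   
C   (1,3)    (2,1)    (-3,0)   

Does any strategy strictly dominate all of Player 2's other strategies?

None

A strategy is strictly dominant if it gives Player 2 a strictly higher payoff than every other strategy, against every choice by the opponent.
A is not dominant: against A, B gives 5 > 1.
B is not dominant: against B, A gives 5 > -2.
C is not dominant: against A, B gives 5 > 4.
No single strategy is best against every opponent action.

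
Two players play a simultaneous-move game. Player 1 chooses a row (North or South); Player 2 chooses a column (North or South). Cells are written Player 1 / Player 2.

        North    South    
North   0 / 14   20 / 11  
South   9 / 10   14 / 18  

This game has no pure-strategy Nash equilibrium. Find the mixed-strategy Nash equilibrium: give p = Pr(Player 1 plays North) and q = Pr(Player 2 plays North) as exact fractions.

p = 8/11, q = 2/5

Each player's mixing probability is pinned down by making the *other* player indifferent.
Player 2 indifferent between North and South: p·14 + (1−p)·10 = p·11 + (1−p)·18 ⟹ 10 + 4p = 18 + (-7)p ⟹ p = 8/11.
Player 1 indifferent between North and South: q·0 + (1−q)·20 = q·9 + (1−q)·14 ⟹ 20 + (-20)q = 14 + (-5)q ⟹ q = 2/5.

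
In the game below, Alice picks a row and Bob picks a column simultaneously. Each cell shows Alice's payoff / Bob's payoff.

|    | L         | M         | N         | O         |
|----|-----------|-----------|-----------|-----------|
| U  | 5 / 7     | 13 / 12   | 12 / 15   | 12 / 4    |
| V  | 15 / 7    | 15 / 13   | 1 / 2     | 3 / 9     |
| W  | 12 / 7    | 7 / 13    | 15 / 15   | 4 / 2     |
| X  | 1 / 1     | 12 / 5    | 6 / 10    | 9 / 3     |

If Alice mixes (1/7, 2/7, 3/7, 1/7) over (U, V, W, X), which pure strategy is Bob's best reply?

Bob's best reply maximizes expected payoff against the mix.
L: (1/7)·7 + (2/7)·7 + (3/7)·7 + (1/7)·1 = 43/7
M: (1/7)·12 + (2/7)·13 + (3/7)·13 + (1/7)·5 = 82/7
N: (1/7)·15 + (2/7)·2 + (3/7)·15 + (1/7)·10 = 74/7
O: (1/7)·4 + (2/7)·9 + (3/7)·2 + (1/7)·3 = 31/7
Highest expected payoff is 82/7, from M.

M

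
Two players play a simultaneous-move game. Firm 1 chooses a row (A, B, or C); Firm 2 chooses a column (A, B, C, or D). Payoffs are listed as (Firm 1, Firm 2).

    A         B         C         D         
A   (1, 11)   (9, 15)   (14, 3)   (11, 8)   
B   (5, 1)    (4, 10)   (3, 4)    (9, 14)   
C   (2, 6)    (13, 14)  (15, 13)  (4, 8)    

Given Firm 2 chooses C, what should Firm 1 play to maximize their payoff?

With Firm 2 fixed at C, Firm 1's payoffs are: A → 14, B → 3, C → 15.
The maximum is 15, achieved by C.

C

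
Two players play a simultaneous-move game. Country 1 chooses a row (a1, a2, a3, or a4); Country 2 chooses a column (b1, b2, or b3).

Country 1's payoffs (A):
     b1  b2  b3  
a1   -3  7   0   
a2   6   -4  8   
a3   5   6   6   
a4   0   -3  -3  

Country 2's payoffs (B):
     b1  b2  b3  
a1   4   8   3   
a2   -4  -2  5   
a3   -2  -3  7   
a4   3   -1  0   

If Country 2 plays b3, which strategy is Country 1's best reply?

With Country 2 fixed at b3, Country 1's payoffs are: a1 → 0, a2 → 8, a3 → 6, a4 → -3.
The maximum is 8, achieved by a2.

a2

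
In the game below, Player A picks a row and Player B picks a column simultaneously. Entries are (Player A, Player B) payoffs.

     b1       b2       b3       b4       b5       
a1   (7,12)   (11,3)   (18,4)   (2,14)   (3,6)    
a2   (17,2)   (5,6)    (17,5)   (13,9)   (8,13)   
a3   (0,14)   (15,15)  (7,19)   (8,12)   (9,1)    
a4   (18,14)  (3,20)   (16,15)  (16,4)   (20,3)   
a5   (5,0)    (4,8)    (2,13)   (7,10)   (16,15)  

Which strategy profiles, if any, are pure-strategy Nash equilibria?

No pure-strategy Nash equilibrium

Find each player's best response to every opponent strategy; NE are the intersections.
Player A's best responses — vs b1: a4 (payoff 18); vs b2: a3 (payoff 15); vs b3: a1 (payoff 18); vs b4: a4 (payoff 16); vs b5: a4 (payoff 20).
Player B's best responses — vs a1: b4 (payoff 14); vs a2: b5 (payoff 13); vs a3: b3 (payoff 19); vs a4: b2 (payoff 20); vs a5: b5 (payoff 15).
No cell has both players best-responding. For instance, Player A's best reply to b5 is a4, but against a4 Player B prefers b2 over b5.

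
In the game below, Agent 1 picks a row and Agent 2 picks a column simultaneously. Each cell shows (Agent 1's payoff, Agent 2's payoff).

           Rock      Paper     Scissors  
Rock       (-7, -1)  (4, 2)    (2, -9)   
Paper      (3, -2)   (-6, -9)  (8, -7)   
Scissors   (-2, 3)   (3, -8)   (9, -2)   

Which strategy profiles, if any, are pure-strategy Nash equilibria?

(Rock, Paper) and (Paper, Rock)

Find each player's best response to every opponent strategy; NE are the intersections.
Agent 1's best responses — vs Rock: Paper (payoff 3); vs Paper: Rock (payoff 4); vs Scissors: Scissors (payoff 9).
Agent 2's best responses — vs Rock: Paper (payoff 2); vs Paper: Rock (payoff -2); vs Scissors: Rock (payoff 3).
Mutual best responses occur at (Rock, Paper) and (Paper, Rock); at each, neither player gains by switching.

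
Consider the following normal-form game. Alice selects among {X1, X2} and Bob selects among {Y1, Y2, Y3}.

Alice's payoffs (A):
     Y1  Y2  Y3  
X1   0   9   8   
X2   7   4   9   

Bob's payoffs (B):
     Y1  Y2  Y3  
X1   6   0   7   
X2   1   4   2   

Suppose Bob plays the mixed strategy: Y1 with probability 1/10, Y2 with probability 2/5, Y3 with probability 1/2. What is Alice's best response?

Compute Alice's expected payoff from each pure strategy against the given mix.
X1: (1/10)·0 + (2/5)·9 + (1/2)·8 = 38/5
X2: (1/10)·7 + (2/5)·4 + (1/2)·9 = 34/5
Highest expected payoff is 38/5, from X1.

X1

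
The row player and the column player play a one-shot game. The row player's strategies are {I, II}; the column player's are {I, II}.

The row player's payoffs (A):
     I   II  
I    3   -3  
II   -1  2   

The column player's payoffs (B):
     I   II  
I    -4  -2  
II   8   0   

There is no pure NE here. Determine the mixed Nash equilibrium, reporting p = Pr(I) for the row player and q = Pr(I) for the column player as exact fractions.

p = 4/5, q = 5/9

In a mixed NE each player is indifferent between their pure strategies, so the opponent's mix sets the indifference.
The column player indifferent between I and II: p·(-4) + (1−p)·8 = p·(-2) + (1−p)·0 ⟹ 8 + (-12)p = 0 + (-2)p ⟹ p = 4/5.
The row player indifferent between I and II: q·3 + (1−q)·(-3) = q·(-1) + (1−q)·2 ⟹ (-3) + 6q = 2 + (-3)q ⟹ q = 5/9.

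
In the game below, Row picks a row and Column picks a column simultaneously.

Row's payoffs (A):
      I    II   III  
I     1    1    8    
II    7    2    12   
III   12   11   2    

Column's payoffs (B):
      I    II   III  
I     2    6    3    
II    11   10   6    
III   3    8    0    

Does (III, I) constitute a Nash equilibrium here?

Holding Column at I: Row gets 12 from III, versus 1 from I, 7 from II. No profitable deviation for Row.
Holding Row at III: Column gets 3 from I but could get 8 by switching to II. Column has a profitable deviation.

No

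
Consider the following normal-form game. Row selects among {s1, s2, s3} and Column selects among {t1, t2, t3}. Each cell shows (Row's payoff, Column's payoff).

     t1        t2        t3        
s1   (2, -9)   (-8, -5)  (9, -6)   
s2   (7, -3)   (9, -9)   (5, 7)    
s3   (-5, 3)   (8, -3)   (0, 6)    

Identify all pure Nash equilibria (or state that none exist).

Check mutual best responses: a cell is a NE iff neither player can gain by unilaterally deviating.
Row's best responses — vs t1: s2 (payoff 7); vs t2: s2 (payoff 9); vs t3: s1 (payoff 9).
Column's best responses — vs s1: t2 (payoff -5); vs s2: t3 (payoff 7); vs s3: t3 (payoff 6).
No cell has both players best-responding. For instance, Row's best reply to t1 is s2, but against s2 Column prefers t3 over t1.

There is no pure-strategy Nash equilibrium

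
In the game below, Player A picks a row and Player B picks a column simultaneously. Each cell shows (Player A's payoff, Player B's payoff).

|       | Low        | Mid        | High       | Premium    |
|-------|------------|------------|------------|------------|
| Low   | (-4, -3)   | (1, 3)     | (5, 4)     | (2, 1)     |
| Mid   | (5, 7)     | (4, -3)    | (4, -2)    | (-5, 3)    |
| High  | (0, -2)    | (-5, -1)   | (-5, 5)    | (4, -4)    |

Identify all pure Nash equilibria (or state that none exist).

(Low, High) and (Mid, Low)

A profile is a Nash equilibrium when each player is best-responding to the other.
Player A's best responses — vs Low: Mid (payoff 5); vs Mid: Mid (payoff 4); vs High: Low (payoff 5); vs Premium: High (payoff 4).
Player B's best responses — vs Low: High (payoff 4); vs Mid: Low (payoff 7); vs High: High (payoff 5).
Mutual best responses occur at (Low, High) and (Mid, Low); at each, neither player gains by switching.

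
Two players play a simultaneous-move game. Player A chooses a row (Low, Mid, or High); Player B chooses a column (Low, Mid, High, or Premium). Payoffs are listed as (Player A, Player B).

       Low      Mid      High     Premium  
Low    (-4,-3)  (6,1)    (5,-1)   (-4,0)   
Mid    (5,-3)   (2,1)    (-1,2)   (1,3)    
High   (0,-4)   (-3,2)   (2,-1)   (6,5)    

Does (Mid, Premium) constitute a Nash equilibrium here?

Holding Player B at Premium: Player A gets 1 from Mid but could get 6 by switching to High. Player A has a profitable deviation.

No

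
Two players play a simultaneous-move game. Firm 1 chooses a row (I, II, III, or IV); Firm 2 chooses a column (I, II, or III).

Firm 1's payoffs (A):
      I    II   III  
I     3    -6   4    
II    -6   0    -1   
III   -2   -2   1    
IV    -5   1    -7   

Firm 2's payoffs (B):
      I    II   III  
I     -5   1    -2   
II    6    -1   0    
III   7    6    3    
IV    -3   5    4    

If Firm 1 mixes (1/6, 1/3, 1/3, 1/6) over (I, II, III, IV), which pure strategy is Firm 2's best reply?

Compute Firm 2's expected payoff from each pure strategy against the given mix.
I: (1/6)·(-5) + (1/3)·6 + (1/3)·7 + (1/6)·(-3) = 3
II: (1/6)·1 + (1/3)·(-1) + (1/3)·6 + (1/6)·5 = 8/3
III: (1/6)·(-2) + (1/3)·0 + (1/3)·3 + (1/6)·4 = 4/3
Highest expected payoff is 3, from I.

I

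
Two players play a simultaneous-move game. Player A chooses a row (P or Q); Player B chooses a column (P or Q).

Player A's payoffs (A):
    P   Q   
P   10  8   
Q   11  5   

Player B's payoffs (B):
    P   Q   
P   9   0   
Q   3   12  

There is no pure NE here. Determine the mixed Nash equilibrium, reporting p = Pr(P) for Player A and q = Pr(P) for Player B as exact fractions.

In a mixed NE each player is indifferent between their pure strategies, so the opponent's mix sets the indifference.
Player B indifferent between P and Q: p·9 + (1−p)·3 = p·0 + (1−p)·12 ⟹ 3 + 6p = 12 + (-12)p ⟹ p = 1/2.
Player A indifferent between P and Q: q·10 + (1−q)·8 = q·11 + (1−q)·5 ⟹ 8 + 2q = 5 + 6q ⟹ q = 3/4.

p = 1/2, q = 3/4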